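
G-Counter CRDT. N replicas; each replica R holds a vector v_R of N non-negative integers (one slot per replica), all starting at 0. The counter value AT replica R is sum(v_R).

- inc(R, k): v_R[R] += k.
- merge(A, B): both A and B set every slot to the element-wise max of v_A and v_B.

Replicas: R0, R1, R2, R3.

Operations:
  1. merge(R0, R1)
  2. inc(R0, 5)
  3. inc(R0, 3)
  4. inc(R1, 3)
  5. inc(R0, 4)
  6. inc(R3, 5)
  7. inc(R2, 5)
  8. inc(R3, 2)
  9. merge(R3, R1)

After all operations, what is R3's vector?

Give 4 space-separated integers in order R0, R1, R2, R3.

Answer: 0 3 0 7

Derivation:
Op 1: merge R0<->R1 -> R0=(0,0,0,0) R1=(0,0,0,0)
Op 2: inc R0 by 5 -> R0=(5,0,0,0) value=5
Op 3: inc R0 by 3 -> R0=(8,0,0,0) value=8
Op 4: inc R1 by 3 -> R1=(0,3,0,0) value=3
Op 5: inc R0 by 4 -> R0=(12,0,0,0) value=12
Op 6: inc R3 by 5 -> R3=(0,0,0,5) value=5
Op 7: inc R2 by 5 -> R2=(0,0,5,0) value=5
Op 8: inc R3 by 2 -> R3=(0,0,0,7) value=7
Op 9: merge R3<->R1 -> R3=(0,3,0,7) R1=(0,3,0,7)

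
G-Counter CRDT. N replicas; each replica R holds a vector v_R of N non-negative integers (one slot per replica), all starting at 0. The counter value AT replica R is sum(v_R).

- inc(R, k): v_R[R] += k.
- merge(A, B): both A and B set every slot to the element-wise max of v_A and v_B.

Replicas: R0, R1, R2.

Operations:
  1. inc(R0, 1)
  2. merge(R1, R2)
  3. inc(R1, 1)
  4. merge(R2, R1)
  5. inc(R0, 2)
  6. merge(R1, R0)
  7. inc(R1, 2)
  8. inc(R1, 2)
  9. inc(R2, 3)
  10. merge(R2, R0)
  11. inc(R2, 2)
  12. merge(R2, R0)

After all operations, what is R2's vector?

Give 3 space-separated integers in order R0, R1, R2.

Answer: 3 1 5

Derivation:
Op 1: inc R0 by 1 -> R0=(1,0,0) value=1
Op 2: merge R1<->R2 -> R1=(0,0,0) R2=(0,0,0)
Op 3: inc R1 by 1 -> R1=(0,1,0) value=1
Op 4: merge R2<->R1 -> R2=(0,1,0) R1=(0,1,0)
Op 5: inc R0 by 2 -> R0=(3,0,0) value=3
Op 6: merge R1<->R0 -> R1=(3,1,0) R0=(3,1,0)
Op 7: inc R1 by 2 -> R1=(3,3,0) value=6
Op 8: inc R1 by 2 -> R1=(3,5,0) value=8
Op 9: inc R2 by 3 -> R2=(0,1,3) value=4
Op 10: merge R2<->R0 -> R2=(3,1,3) R0=(3,1,3)
Op 11: inc R2 by 2 -> R2=(3,1,5) value=9
Op 12: merge R2<->R0 -> R2=(3,1,5) R0=(3,1,5)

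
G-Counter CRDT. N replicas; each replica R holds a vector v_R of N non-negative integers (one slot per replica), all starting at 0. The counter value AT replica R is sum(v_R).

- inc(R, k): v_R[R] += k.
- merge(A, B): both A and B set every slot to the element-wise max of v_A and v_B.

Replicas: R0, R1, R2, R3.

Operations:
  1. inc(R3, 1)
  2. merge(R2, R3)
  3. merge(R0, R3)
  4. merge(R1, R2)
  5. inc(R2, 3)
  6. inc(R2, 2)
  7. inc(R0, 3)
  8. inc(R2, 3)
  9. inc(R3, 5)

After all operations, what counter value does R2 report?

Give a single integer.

Op 1: inc R3 by 1 -> R3=(0,0,0,1) value=1
Op 2: merge R2<->R3 -> R2=(0,0,0,1) R3=(0,0,0,1)
Op 3: merge R0<->R3 -> R0=(0,0,0,1) R3=(0,0,0,1)
Op 4: merge R1<->R2 -> R1=(0,0,0,1) R2=(0,0,0,1)
Op 5: inc R2 by 3 -> R2=(0,0,3,1) value=4
Op 6: inc R2 by 2 -> R2=(0,0,5,1) value=6
Op 7: inc R0 by 3 -> R0=(3,0,0,1) value=4
Op 8: inc R2 by 3 -> R2=(0,0,8,1) value=9
Op 9: inc R3 by 5 -> R3=(0,0,0,6) value=6

Answer: 9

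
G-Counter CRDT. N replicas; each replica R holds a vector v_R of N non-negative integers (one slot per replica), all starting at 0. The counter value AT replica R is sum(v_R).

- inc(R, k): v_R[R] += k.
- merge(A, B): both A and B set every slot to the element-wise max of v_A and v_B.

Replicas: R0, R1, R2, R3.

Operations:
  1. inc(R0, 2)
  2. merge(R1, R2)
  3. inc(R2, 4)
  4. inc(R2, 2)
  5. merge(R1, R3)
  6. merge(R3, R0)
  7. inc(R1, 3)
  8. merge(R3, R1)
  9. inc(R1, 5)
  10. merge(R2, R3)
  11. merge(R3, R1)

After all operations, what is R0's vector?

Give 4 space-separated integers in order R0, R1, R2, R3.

Answer: 2 0 0 0

Derivation:
Op 1: inc R0 by 2 -> R0=(2,0,0,0) value=2
Op 2: merge R1<->R2 -> R1=(0,0,0,0) R2=(0,0,0,0)
Op 3: inc R2 by 4 -> R2=(0,0,4,0) value=4
Op 4: inc R2 by 2 -> R2=(0,0,6,0) value=6
Op 5: merge R1<->R3 -> R1=(0,0,0,0) R3=(0,0,0,0)
Op 6: merge R3<->R0 -> R3=(2,0,0,0) R0=(2,0,0,0)
Op 7: inc R1 by 3 -> R1=(0,3,0,0) value=3
Op 8: merge R3<->R1 -> R3=(2,3,0,0) R1=(2,3,0,0)
Op 9: inc R1 by 5 -> R1=(2,8,0,0) value=10
Op 10: merge R2<->R3 -> R2=(2,3,6,0) R3=(2,3,6,0)
Op 11: merge R3<->R1 -> R3=(2,8,6,0) R1=(2,8,6,0)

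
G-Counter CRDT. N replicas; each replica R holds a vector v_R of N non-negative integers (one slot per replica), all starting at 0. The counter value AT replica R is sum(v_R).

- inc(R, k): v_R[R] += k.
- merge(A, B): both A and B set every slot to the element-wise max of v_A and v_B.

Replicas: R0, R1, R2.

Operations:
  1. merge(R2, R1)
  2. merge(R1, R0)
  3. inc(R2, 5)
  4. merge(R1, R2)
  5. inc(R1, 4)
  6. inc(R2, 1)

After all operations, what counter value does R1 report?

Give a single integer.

Answer: 9

Derivation:
Op 1: merge R2<->R1 -> R2=(0,0,0) R1=(0,0,0)
Op 2: merge R1<->R0 -> R1=(0,0,0) R0=(0,0,0)
Op 3: inc R2 by 5 -> R2=(0,0,5) value=5
Op 4: merge R1<->R2 -> R1=(0,0,5) R2=(0,0,5)
Op 5: inc R1 by 4 -> R1=(0,4,5) value=9
Op 6: inc R2 by 1 -> R2=(0,0,6) value=6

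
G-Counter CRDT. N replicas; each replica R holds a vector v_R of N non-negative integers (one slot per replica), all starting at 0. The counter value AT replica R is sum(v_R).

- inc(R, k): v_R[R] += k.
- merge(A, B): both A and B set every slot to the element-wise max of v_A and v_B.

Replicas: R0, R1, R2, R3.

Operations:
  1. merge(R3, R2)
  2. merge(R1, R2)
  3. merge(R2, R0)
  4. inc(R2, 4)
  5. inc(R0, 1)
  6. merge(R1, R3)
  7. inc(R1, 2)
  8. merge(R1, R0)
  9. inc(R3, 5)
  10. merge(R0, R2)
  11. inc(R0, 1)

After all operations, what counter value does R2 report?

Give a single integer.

Op 1: merge R3<->R2 -> R3=(0,0,0,0) R2=(0,0,0,0)
Op 2: merge R1<->R2 -> R1=(0,0,0,0) R2=(0,0,0,0)
Op 3: merge R2<->R0 -> R2=(0,0,0,0) R0=(0,0,0,0)
Op 4: inc R2 by 4 -> R2=(0,0,4,0) value=4
Op 5: inc R0 by 1 -> R0=(1,0,0,0) value=1
Op 6: merge R1<->R3 -> R1=(0,0,0,0) R3=(0,0,0,0)
Op 7: inc R1 by 2 -> R1=(0,2,0,0) value=2
Op 8: merge R1<->R0 -> R1=(1,2,0,0) R0=(1,2,0,0)
Op 9: inc R3 by 5 -> R3=(0,0,0,5) value=5
Op 10: merge R0<->R2 -> R0=(1,2,4,0) R2=(1,2,4,0)
Op 11: inc R0 by 1 -> R0=(2,2,4,0) value=8

Answer: 7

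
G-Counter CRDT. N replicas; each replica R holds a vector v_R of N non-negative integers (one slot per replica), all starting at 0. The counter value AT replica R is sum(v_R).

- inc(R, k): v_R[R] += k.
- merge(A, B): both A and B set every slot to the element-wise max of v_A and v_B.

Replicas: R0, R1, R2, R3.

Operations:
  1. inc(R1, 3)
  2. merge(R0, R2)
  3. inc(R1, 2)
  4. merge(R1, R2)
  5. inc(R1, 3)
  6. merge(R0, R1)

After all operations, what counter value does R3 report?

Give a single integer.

Answer: 0

Derivation:
Op 1: inc R1 by 3 -> R1=(0,3,0,0) value=3
Op 2: merge R0<->R2 -> R0=(0,0,0,0) R2=(0,0,0,0)
Op 3: inc R1 by 2 -> R1=(0,5,0,0) value=5
Op 4: merge R1<->R2 -> R1=(0,5,0,0) R2=(0,5,0,0)
Op 5: inc R1 by 3 -> R1=(0,8,0,0) value=8
Op 6: merge R0<->R1 -> R0=(0,8,0,0) R1=(0,8,0,0)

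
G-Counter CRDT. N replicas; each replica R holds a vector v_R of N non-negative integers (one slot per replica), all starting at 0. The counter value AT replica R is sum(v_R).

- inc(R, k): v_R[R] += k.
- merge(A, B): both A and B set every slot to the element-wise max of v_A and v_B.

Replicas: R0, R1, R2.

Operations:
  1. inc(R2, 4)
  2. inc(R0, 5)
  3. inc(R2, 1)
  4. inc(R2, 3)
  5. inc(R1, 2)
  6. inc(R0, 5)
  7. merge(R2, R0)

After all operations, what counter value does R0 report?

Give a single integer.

Answer: 18

Derivation:
Op 1: inc R2 by 4 -> R2=(0,0,4) value=4
Op 2: inc R0 by 5 -> R0=(5,0,0) value=5
Op 3: inc R2 by 1 -> R2=(0,0,5) value=5
Op 4: inc R2 by 3 -> R2=(0,0,8) value=8
Op 5: inc R1 by 2 -> R1=(0,2,0) value=2
Op 6: inc R0 by 5 -> R0=(10,0,0) value=10
Op 7: merge R2<->R0 -> R2=(10,0,8) R0=(10,0,8)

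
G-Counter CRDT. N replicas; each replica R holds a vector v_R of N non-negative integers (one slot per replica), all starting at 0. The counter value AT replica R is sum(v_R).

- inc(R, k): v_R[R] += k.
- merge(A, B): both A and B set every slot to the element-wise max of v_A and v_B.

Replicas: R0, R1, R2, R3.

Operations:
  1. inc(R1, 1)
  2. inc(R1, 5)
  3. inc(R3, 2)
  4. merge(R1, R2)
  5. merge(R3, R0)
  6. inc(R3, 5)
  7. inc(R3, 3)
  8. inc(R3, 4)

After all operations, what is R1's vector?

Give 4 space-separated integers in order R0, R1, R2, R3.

Answer: 0 6 0 0

Derivation:
Op 1: inc R1 by 1 -> R1=(0,1,0,0) value=1
Op 2: inc R1 by 5 -> R1=(0,6,0,0) value=6
Op 3: inc R3 by 2 -> R3=(0,0,0,2) value=2
Op 4: merge R1<->R2 -> R1=(0,6,0,0) R2=(0,6,0,0)
Op 5: merge R3<->R0 -> R3=(0,0,0,2) R0=(0,0,0,2)
Op 6: inc R3 by 5 -> R3=(0,0,0,7) value=7
Op 7: inc R3 by 3 -> R3=(0,0,0,10) value=10
Op 8: inc R3 by 4 -> R3=(0,0,0,14) value=14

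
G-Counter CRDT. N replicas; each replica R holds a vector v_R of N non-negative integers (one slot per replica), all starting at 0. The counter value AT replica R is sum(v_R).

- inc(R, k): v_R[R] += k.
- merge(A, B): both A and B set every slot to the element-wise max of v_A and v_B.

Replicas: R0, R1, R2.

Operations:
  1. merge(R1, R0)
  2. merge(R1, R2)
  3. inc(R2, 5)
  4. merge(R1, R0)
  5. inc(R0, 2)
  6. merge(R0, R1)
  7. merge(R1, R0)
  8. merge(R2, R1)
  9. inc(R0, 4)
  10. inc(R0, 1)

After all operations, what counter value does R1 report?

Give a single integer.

Answer: 7

Derivation:
Op 1: merge R1<->R0 -> R1=(0,0,0) R0=(0,0,0)
Op 2: merge R1<->R2 -> R1=(0,0,0) R2=(0,0,0)
Op 3: inc R2 by 5 -> R2=(0,0,5) value=5
Op 4: merge R1<->R0 -> R1=(0,0,0) R0=(0,0,0)
Op 5: inc R0 by 2 -> R0=(2,0,0) value=2
Op 6: merge R0<->R1 -> R0=(2,0,0) R1=(2,0,0)
Op 7: merge R1<->R0 -> R1=(2,0,0) R0=(2,0,0)
Op 8: merge R2<->R1 -> R2=(2,0,5) R1=(2,0,5)
Op 9: inc R0 by 4 -> R0=(6,0,0) value=6
Op 10: inc R0 by 1 -> R0=(7,0,0) value=7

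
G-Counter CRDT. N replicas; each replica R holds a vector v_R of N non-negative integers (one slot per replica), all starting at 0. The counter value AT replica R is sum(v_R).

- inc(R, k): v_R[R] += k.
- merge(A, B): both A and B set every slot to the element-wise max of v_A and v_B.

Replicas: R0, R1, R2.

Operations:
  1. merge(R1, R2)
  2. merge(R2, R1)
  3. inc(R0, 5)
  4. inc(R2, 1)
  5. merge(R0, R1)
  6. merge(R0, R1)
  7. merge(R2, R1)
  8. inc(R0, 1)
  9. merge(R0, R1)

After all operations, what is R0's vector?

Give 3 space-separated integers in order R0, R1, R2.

Op 1: merge R1<->R2 -> R1=(0,0,0) R2=(0,0,0)
Op 2: merge R2<->R1 -> R2=(0,0,0) R1=(0,0,0)
Op 3: inc R0 by 5 -> R0=(5,0,0) value=5
Op 4: inc R2 by 1 -> R2=(0,0,1) value=1
Op 5: merge R0<->R1 -> R0=(5,0,0) R1=(5,0,0)
Op 6: merge R0<->R1 -> R0=(5,0,0) R1=(5,0,0)
Op 7: merge R2<->R1 -> R2=(5,0,1) R1=(5,0,1)
Op 8: inc R0 by 1 -> R0=(6,0,0) value=6
Op 9: merge R0<->R1 -> R0=(6,0,1) R1=(6,0,1)

Answer: 6 0 1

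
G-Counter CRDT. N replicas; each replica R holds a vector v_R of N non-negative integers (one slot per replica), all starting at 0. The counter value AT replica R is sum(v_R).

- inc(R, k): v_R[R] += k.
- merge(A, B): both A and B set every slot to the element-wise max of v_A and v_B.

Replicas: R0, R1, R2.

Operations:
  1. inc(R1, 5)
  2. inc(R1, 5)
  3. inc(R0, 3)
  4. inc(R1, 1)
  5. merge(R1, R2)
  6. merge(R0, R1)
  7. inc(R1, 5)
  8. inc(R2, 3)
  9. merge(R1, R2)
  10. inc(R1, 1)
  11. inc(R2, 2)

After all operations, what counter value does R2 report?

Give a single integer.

Answer: 24

Derivation:
Op 1: inc R1 by 5 -> R1=(0,5,0) value=5
Op 2: inc R1 by 5 -> R1=(0,10,0) value=10
Op 3: inc R0 by 3 -> R0=(3,0,0) value=3
Op 4: inc R1 by 1 -> R1=(0,11,0) value=11
Op 5: merge R1<->R2 -> R1=(0,11,0) R2=(0,11,0)
Op 6: merge R0<->R1 -> R0=(3,11,0) R1=(3,11,0)
Op 7: inc R1 by 5 -> R1=(3,16,0) value=19
Op 8: inc R2 by 3 -> R2=(0,11,3) value=14
Op 9: merge R1<->R2 -> R1=(3,16,3) R2=(3,16,3)
Op 10: inc R1 by 1 -> R1=(3,17,3) value=23
Op 11: inc R2 by 2 -> R2=(3,16,5) value=24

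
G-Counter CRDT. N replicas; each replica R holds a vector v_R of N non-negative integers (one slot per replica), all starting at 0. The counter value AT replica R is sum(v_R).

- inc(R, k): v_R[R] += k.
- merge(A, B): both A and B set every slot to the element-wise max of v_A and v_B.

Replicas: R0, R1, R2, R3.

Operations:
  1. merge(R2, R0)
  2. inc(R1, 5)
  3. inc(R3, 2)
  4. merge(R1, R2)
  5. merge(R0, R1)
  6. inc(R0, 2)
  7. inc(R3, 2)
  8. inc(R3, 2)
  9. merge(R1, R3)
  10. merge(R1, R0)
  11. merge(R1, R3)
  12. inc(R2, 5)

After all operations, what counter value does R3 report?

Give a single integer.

Answer: 13

Derivation:
Op 1: merge R2<->R0 -> R2=(0,0,0,0) R0=(0,0,0,0)
Op 2: inc R1 by 5 -> R1=(0,5,0,0) value=5
Op 3: inc R3 by 2 -> R3=(0,0,0,2) value=2
Op 4: merge R1<->R2 -> R1=(0,5,0,0) R2=(0,5,0,0)
Op 5: merge R0<->R1 -> R0=(0,5,0,0) R1=(0,5,0,0)
Op 6: inc R0 by 2 -> R0=(2,5,0,0) value=7
Op 7: inc R3 by 2 -> R3=(0,0,0,4) value=4
Op 8: inc R3 by 2 -> R3=(0,0,0,6) value=6
Op 9: merge R1<->R3 -> R1=(0,5,0,6) R3=(0,5,0,6)
Op 10: merge R1<->R0 -> R1=(2,5,0,6) R0=(2,5,0,6)
Op 11: merge R1<->R3 -> R1=(2,5,0,6) R3=(2,5,0,6)
Op 12: inc R2 by 5 -> R2=(0,5,5,0) value=10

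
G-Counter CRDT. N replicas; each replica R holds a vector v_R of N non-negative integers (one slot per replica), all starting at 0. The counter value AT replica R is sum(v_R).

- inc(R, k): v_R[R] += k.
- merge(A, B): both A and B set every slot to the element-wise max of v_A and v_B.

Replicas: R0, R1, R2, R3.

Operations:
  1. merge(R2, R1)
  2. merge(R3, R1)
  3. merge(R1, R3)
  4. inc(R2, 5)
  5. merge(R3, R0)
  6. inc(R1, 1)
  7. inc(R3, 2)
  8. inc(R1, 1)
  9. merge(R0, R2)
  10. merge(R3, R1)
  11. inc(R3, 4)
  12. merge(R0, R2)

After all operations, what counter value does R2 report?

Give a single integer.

Answer: 5

Derivation:
Op 1: merge R2<->R1 -> R2=(0,0,0,0) R1=(0,0,0,0)
Op 2: merge R3<->R1 -> R3=(0,0,0,0) R1=(0,0,0,0)
Op 3: merge R1<->R3 -> R1=(0,0,0,0) R3=(0,0,0,0)
Op 4: inc R2 by 5 -> R2=(0,0,5,0) value=5
Op 5: merge R3<->R0 -> R3=(0,0,0,0) R0=(0,0,0,0)
Op 6: inc R1 by 1 -> R1=(0,1,0,0) value=1
Op 7: inc R3 by 2 -> R3=(0,0,0,2) value=2
Op 8: inc R1 by 1 -> R1=(0,2,0,0) value=2
Op 9: merge R0<->R2 -> R0=(0,0,5,0) R2=(0,0,5,0)
Op 10: merge R3<->R1 -> R3=(0,2,0,2) R1=(0,2,0,2)
Op 11: inc R3 by 4 -> R3=(0,2,0,6) value=8
Op 12: merge R0<->R2 -> R0=(0,0,5,0) R2=(0,0,5,0)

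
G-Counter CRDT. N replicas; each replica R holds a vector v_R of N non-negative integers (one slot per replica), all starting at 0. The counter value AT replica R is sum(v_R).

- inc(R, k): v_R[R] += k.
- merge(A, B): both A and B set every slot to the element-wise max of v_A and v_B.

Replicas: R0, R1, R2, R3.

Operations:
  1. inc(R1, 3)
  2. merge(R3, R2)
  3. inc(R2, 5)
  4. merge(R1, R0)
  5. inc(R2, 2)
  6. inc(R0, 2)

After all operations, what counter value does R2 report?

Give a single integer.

Answer: 7

Derivation:
Op 1: inc R1 by 3 -> R1=(0,3,0,0) value=3
Op 2: merge R3<->R2 -> R3=(0,0,0,0) R2=(0,0,0,0)
Op 3: inc R2 by 5 -> R2=(0,0,5,0) value=5
Op 4: merge R1<->R0 -> R1=(0,3,0,0) R0=(0,3,0,0)
Op 5: inc R2 by 2 -> R2=(0,0,7,0) value=7
Op 6: inc R0 by 2 -> R0=(2,3,0,0) value=5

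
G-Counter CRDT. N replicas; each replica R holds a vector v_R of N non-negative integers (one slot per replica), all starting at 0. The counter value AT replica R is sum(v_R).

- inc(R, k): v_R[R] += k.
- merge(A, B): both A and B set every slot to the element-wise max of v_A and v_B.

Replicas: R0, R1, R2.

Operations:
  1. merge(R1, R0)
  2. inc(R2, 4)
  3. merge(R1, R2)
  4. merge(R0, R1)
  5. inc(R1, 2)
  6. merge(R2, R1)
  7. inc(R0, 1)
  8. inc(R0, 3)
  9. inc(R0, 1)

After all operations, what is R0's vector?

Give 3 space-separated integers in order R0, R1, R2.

Answer: 5 0 4

Derivation:
Op 1: merge R1<->R0 -> R1=(0,0,0) R0=(0,0,0)
Op 2: inc R2 by 4 -> R2=(0,0,4) value=4
Op 3: merge R1<->R2 -> R1=(0,0,4) R2=(0,0,4)
Op 4: merge R0<->R1 -> R0=(0,0,4) R1=(0,0,4)
Op 5: inc R1 by 2 -> R1=(0,2,4) value=6
Op 6: merge R2<->R1 -> R2=(0,2,4) R1=(0,2,4)
Op 7: inc R0 by 1 -> R0=(1,0,4) value=5
Op 8: inc R0 by 3 -> R0=(4,0,4) value=8
Op 9: inc R0 by 1 -> R0=(5,0,4) value=9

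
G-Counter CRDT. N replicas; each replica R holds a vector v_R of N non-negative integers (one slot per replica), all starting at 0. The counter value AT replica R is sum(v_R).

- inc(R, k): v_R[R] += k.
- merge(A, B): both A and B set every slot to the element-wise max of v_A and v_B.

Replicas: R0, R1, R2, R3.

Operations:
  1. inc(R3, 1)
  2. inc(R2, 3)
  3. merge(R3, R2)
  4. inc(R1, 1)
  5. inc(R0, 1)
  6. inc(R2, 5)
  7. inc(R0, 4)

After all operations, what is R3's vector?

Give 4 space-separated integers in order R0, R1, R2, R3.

Answer: 0 0 3 1

Derivation:
Op 1: inc R3 by 1 -> R3=(0,0,0,1) value=1
Op 2: inc R2 by 3 -> R2=(0,0,3,0) value=3
Op 3: merge R3<->R2 -> R3=(0,0,3,1) R2=(0,0,3,1)
Op 4: inc R1 by 1 -> R1=(0,1,0,0) value=1
Op 5: inc R0 by 1 -> R0=(1,0,0,0) value=1
Op 6: inc R2 by 5 -> R2=(0,0,8,1) value=9
Op 7: inc R0 by 4 -> R0=(5,0,0,0) value=5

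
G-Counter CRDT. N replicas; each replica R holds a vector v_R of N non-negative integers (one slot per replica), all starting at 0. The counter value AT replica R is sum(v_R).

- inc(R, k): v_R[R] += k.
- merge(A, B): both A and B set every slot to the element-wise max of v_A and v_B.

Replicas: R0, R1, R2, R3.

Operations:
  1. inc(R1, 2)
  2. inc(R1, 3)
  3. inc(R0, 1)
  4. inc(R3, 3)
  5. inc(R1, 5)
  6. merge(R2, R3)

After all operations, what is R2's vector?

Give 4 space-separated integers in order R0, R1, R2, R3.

Op 1: inc R1 by 2 -> R1=(0,2,0,0) value=2
Op 2: inc R1 by 3 -> R1=(0,5,0,0) value=5
Op 3: inc R0 by 1 -> R0=(1,0,0,0) value=1
Op 4: inc R3 by 3 -> R3=(0,0,0,3) value=3
Op 5: inc R1 by 5 -> R1=(0,10,0,0) value=10
Op 6: merge R2<->R3 -> R2=(0,0,0,3) R3=(0,0,0,3)

Answer: 0 0 0 3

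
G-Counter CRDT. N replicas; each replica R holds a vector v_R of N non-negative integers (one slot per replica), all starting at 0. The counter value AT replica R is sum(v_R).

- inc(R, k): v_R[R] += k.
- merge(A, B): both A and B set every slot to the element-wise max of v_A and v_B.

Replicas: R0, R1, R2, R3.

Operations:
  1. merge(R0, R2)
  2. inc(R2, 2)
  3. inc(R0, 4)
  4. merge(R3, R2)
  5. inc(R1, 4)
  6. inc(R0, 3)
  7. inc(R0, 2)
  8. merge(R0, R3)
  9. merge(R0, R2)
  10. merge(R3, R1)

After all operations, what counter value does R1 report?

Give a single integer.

Op 1: merge R0<->R2 -> R0=(0,0,0,0) R2=(0,0,0,0)
Op 2: inc R2 by 2 -> R2=(0,0,2,0) value=2
Op 3: inc R0 by 4 -> R0=(4,0,0,0) value=4
Op 4: merge R3<->R2 -> R3=(0,0,2,0) R2=(0,0,2,0)
Op 5: inc R1 by 4 -> R1=(0,4,0,0) value=4
Op 6: inc R0 by 3 -> R0=(7,0,0,0) value=7
Op 7: inc R0 by 2 -> R0=(9,0,0,0) value=9
Op 8: merge R0<->R3 -> R0=(9,0,2,0) R3=(9,0,2,0)
Op 9: merge R0<->R2 -> R0=(9,0,2,0) R2=(9,0,2,0)
Op 10: merge R3<->R1 -> R3=(9,4,2,0) R1=(9,4,2,0)

Answer: 15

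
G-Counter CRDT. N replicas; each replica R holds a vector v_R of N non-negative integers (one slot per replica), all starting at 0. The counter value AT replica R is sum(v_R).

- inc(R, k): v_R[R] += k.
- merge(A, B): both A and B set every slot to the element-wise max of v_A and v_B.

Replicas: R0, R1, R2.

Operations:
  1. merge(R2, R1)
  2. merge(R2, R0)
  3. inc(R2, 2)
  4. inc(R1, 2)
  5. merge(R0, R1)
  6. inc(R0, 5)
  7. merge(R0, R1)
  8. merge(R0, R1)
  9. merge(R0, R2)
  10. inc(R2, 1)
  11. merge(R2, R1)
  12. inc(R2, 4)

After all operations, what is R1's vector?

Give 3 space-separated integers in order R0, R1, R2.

Answer: 5 2 3

Derivation:
Op 1: merge R2<->R1 -> R2=(0,0,0) R1=(0,0,0)
Op 2: merge R2<->R0 -> R2=(0,0,0) R0=(0,0,0)
Op 3: inc R2 by 2 -> R2=(0,0,2) value=2
Op 4: inc R1 by 2 -> R1=(0,2,0) value=2
Op 5: merge R0<->R1 -> R0=(0,2,0) R1=(0,2,0)
Op 6: inc R0 by 5 -> R0=(5,2,0) value=7
Op 7: merge R0<->R1 -> R0=(5,2,0) R1=(5,2,0)
Op 8: merge R0<->R1 -> R0=(5,2,0) R1=(5,2,0)
Op 9: merge R0<->R2 -> R0=(5,2,2) R2=(5,2,2)
Op 10: inc R2 by 1 -> R2=(5,2,3) value=10
Op 11: merge R2<->R1 -> R2=(5,2,3) R1=(5,2,3)
Op 12: inc R2 by 4 -> R2=(5,2,7) value=14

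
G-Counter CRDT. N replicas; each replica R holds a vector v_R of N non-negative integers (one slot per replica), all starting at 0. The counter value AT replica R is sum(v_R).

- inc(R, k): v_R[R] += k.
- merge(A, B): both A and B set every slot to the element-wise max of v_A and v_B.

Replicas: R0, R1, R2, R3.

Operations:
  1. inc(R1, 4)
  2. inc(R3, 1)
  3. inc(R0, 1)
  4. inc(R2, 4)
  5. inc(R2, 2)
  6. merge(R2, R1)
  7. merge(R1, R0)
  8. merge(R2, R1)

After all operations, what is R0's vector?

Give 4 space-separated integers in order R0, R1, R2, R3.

Op 1: inc R1 by 4 -> R1=(0,4,0,0) value=4
Op 2: inc R3 by 1 -> R3=(0,0,0,1) value=1
Op 3: inc R0 by 1 -> R0=(1,0,0,0) value=1
Op 4: inc R2 by 4 -> R2=(0,0,4,0) value=4
Op 5: inc R2 by 2 -> R2=(0,0,6,0) value=6
Op 6: merge R2<->R1 -> R2=(0,4,6,0) R1=(0,4,6,0)
Op 7: merge R1<->R0 -> R1=(1,4,6,0) R0=(1,4,6,0)
Op 8: merge R2<->R1 -> R2=(1,4,6,0) R1=(1,4,6,0)

Answer: 1 4 6 0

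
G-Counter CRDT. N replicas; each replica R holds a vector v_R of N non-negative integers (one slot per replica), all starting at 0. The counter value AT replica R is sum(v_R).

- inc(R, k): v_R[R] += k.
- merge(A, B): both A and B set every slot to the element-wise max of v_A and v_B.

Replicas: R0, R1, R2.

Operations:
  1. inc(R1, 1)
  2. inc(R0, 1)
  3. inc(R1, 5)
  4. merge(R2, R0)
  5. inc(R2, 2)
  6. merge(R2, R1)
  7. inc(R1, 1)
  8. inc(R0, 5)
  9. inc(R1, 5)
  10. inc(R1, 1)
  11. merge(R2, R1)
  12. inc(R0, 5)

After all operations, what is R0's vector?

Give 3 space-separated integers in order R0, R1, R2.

Op 1: inc R1 by 1 -> R1=(0,1,0) value=1
Op 2: inc R0 by 1 -> R0=(1,0,0) value=1
Op 3: inc R1 by 5 -> R1=(0,6,0) value=6
Op 4: merge R2<->R0 -> R2=(1,0,0) R0=(1,0,0)
Op 5: inc R2 by 2 -> R2=(1,0,2) value=3
Op 6: merge R2<->R1 -> R2=(1,6,2) R1=(1,6,2)
Op 7: inc R1 by 1 -> R1=(1,7,2) value=10
Op 8: inc R0 by 5 -> R0=(6,0,0) value=6
Op 9: inc R1 by 5 -> R1=(1,12,2) value=15
Op 10: inc R1 by 1 -> R1=(1,13,2) value=16
Op 11: merge R2<->R1 -> R2=(1,13,2) R1=(1,13,2)
Op 12: inc R0 by 5 -> R0=(11,0,0) value=11

Answer: 11 0 0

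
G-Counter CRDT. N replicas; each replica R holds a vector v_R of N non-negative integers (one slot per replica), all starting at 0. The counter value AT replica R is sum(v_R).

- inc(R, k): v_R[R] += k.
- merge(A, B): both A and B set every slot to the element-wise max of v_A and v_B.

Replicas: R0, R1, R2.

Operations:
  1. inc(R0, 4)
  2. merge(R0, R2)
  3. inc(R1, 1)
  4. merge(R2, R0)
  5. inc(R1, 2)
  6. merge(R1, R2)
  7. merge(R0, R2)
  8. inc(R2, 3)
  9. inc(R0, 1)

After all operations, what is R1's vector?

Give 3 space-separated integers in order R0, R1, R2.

Answer: 4 3 0

Derivation:
Op 1: inc R0 by 4 -> R0=(4,0,0) value=4
Op 2: merge R0<->R2 -> R0=(4,0,0) R2=(4,0,0)
Op 3: inc R1 by 1 -> R1=(0,1,0) value=1
Op 4: merge R2<->R0 -> R2=(4,0,0) R0=(4,0,0)
Op 5: inc R1 by 2 -> R1=(0,3,0) value=3
Op 6: merge R1<->R2 -> R1=(4,3,0) R2=(4,3,0)
Op 7: merge R0<->R2 -> R0=(4,3,0) R2=(4,3,0)
Op 8: inc R2 by 3 -> R2=(4,3,3) value=10
Op 9: inc R0 by 1 -> R0=(5,3,0) value=8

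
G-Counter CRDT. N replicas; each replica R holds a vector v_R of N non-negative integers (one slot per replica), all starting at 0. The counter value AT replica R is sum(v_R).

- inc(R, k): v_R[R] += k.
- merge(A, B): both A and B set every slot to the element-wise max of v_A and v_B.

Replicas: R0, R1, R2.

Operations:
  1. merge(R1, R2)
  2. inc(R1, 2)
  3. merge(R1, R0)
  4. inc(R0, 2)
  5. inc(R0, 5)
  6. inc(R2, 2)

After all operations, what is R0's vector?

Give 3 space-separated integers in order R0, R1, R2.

Answer: 7 2 0

Derivation:
Op 1: merge R1<->R2 -> R1=(0,0,0) R2=(0,0,0)
Op 2: inc R1 by 2 -> R1=(0,2,0) value=2
Op 3: merge R1<->R0 -> R1=(0,2,0) R0=(0,2,0)
Op 4: inc R0 by 2 -> R0=(2,2,0) value=4
Op 5: inc R0 by 5 -> R0=(7,2,0) value=9
Op 6: inc R2 by 2 -> R2=(0,0,2) value=2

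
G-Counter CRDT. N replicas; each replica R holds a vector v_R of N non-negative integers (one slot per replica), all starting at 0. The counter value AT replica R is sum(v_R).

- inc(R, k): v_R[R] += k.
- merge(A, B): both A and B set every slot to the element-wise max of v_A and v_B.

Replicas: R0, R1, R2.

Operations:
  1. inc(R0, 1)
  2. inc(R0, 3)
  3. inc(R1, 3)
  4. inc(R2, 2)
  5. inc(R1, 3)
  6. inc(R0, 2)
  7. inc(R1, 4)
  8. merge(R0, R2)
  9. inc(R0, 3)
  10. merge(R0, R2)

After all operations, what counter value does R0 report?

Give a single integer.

Op 1: inc R0 by 1 -> R0=(1,0,0) value=1
Op 2: inc R0 by 3 -> R0=(4,0,0) value=4
Op 3: inc R1 by 3 -> R1=(0,3,0) value=3
Op 4: inc R2 by 2 -> R2=(0,0,2) value=2
Op 5: inc R1 by 3 -> R1=(0,6,0) value=6
Op 6: inc R0 by 2 -> R0=(6,0,0) value=6
Op 7: inc R1 by 4 -> R1=(0,10,0) value=10
Op 8: merge R0<->R2 -> R0=(6,0,2) R2=(6,0,2)
Op 9: inc R0 by 3 -> R0=(9,0,2) value=11
Op 10: merge R0<->R2 -> R0=(9,0,2) R2=(9,0,2)

Answer: 11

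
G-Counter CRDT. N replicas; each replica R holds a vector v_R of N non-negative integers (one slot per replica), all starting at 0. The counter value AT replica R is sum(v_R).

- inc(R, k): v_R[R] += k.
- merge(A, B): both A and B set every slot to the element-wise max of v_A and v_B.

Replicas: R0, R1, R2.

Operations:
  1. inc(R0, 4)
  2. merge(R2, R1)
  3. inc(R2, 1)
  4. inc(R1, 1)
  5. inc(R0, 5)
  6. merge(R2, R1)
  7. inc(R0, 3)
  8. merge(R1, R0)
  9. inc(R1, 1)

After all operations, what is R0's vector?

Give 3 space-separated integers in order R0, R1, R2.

Answer: 12 1 1

Derivation:
Op 1: inc R0 by 4 -> R0=(4,0,0) value=4
Op 2: merge R2<->R1 -> R2=(0,0,0) R1=(0,0,0)
Op 3: inc R2 by 1 -> R2=(0,0,1) value=1
Op 4: inc R1 by 1 -> R1=(0,1,0) value=1
Op 5: inc R0 by 5 -> R0=(9,0,0) value=9
Op 6: merge R2<->R1 -> R2=(0,1,1) R1=(0,1,1)
Op 7: inc R0 by 3 -> R0=(12,0,0) value=12
Op 8: merge R1<->R0 -> R1=(12,1,1) R0=(12,1,1)
Op 9: inc R1 by 1 -> R1=(12,2,1) value=15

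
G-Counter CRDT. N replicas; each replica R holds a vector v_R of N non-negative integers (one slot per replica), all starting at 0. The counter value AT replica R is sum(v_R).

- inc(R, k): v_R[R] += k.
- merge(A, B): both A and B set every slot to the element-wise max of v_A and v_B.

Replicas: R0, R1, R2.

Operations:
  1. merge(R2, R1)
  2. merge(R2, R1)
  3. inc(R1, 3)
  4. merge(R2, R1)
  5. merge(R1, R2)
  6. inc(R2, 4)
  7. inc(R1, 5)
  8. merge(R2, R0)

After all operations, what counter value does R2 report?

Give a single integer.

Answer: 7

Derivation:
Op 1: merge R2<->R1 -> R2=(0,0,0) R1=(0,0,0)
Op 2: merge R2<->R1 -> R2=(0,0,0) R1=(0,0,0)
Op 3: inc R1 by 3 -> R1=(0,3,0) value=3
Op 4: merge R2<->R1 -> R2=(0,3,0) R1=(0,3,0)
Op 5: merge R1<->R2 -> R1=(0,3,0) R2=(0,3,0)
Op 6: inc R2 by 4 -> R2=(0,3,4) value=7
Op 7: inc R1 by 5 -> R1=(0,8,0) value=8
Op 8: merge R2<->R0 -> R2=(0,3,4) R0=(0,3,4)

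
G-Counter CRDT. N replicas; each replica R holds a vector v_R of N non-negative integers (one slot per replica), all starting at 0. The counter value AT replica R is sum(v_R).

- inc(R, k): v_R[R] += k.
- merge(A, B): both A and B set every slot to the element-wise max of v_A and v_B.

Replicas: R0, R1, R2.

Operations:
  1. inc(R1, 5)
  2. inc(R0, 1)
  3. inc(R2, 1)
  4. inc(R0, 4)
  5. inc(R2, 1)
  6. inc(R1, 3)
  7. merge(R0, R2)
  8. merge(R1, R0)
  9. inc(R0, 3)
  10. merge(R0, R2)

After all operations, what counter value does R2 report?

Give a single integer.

Op 1: inc R1 by 5 -> R1=(0,5,0) value=5
Op 2: inc R0 by 1 -> R0=(1,0,0) value=1
Op 3: inc R2 by 1 -> R2=(0,0,1) value=1
Op 4: inc R0 by 4 -> R0=(5,0,0) value=5
Op 5: inc R2 by 1 -> R2=(0,0,2) value=2
Op 6: inc R1 by 3 -> R1=(0,8,0) value=8
Op 7: merge R0<->R2 -> R0=(5,0,2) R2=(5,0,2)
Op 8: merge R1<->R0 -> R1=(5,8,2) R0=(5,8,2)
Op 9: inc R0 by 3 -> R0=(8,8,2) value=18
Op 10: merge R0<->R2 -> R0=(8,8,2) R2=(8,8,2)

Answer: 18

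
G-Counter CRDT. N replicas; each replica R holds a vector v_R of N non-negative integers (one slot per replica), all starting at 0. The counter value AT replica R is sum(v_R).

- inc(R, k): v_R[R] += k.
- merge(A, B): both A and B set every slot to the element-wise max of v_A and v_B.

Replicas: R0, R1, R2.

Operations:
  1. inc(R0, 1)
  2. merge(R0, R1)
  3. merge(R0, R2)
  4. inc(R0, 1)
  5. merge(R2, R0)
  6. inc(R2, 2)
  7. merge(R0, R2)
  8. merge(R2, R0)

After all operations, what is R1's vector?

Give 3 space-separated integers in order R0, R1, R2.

Op 1: inc R0 by 1 -> R0=(1,0,0) value=1
Op 2: merge R0<->R1 -> R0=(1,0,0) R1=(1,0,0)
Op 3: merge R0<->R2 -> R0=(1,0,0) R2=(1,0,0)
Op 4: inc R0 by 1 -> R0=(2,0,0) value=2
Op 5: merge R2<->R0 -> R2=(2,0,0) R0=(2,0,0)
Op 6: inc R2 by 2 -> R2=(2,0,2) value=4
Op 7: merge R0<->R2 -> R0=(2,0,2) R2=(2,0,2)
Op 8: merge R2<->R0 -> R2=(2,0,2) R0=(2,0,2)

Answer: 1 0 0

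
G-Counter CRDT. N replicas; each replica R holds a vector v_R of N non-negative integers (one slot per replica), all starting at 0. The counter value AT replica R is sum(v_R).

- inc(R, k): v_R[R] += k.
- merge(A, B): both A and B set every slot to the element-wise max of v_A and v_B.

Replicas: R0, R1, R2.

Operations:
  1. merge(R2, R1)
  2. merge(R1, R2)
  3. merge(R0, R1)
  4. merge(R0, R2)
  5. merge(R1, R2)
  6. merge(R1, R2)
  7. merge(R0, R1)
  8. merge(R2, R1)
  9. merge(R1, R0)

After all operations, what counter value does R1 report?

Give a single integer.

Answer: 0

Derivation:
Op 1: merge R2<->R1 -> R2=(0,0,0) R1=(0,0,0)
Op 2: merge R1<->R2 -> R1=(0,0,0) R2=(0,0,0)
Op 3: merge R0<->R1 -> R0=(0,0,0) R1=(0,0,0)
Op 4: merge R0<->R2 -> R0=(0,0,0) R2=(0,0,0)
Op 5: merge R1<->R2 -> R1=(0,0,0) R2=(0,0,0)
Op 6: merge R1<->R2 -> R1=(0,0,0) R2=(0,0,0)
Op 7: merge R0<->R1 -> R0=(0,0,0) R1=(0,0,0)
Op 8: merge R2<->R1 -> R2=(0,0,0) R1=(0,0,0)
Op 9: merge R1<->R0 -> R1=(0,0,0) R0=(0,0,0)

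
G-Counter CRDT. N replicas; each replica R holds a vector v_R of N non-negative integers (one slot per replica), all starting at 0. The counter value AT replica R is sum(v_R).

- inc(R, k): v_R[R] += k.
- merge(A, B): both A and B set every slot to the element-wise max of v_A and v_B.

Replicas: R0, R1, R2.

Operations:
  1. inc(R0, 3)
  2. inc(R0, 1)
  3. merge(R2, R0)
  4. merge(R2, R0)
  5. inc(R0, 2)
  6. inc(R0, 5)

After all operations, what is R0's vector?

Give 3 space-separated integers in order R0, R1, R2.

Answer: 11 0 0

Derivation:
Op 1: inc R0 by 3 -> R0=(3,0,0) value=3
Op 2: inc R0 by 1 -> R0=(4,0,0) value=4
Op 3: merge R2<->R0 -> R2=(4,0,0) R0=(4,0,0)
Op 4: merge R2<->R0 -> R2=(4,0,0) R0=(4,0,0)
Op 5: inc R0 by 2 -> R0=(6,0,0) value=6
Op 6: inc R0 by 5 -> R0=(11,0,0) value=11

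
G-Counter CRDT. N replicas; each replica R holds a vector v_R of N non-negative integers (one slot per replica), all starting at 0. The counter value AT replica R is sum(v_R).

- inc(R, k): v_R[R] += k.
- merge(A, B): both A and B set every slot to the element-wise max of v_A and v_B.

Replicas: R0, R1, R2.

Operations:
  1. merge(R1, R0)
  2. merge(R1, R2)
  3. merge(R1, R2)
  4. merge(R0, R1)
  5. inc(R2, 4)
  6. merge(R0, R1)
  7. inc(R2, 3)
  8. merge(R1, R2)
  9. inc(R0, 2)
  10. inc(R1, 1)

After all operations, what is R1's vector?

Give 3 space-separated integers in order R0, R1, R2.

Answer: 0 1 7

Derivation:
Op 1: merge R1<->R0 -> R1=(0,0,0) R0=(0,0,0)
Op 2: merge R1<->R2 -> R1=(0,0,0) R2=(0,0,0)
Op 3: merge R1<->R2 -> R1=(0,0,0) R2=(0,0,0)
Op 4: merge R0<->R1 -> R0=(0,0,0) R1=(0,0,0)
Op 5: inc R2 by 4 -> R2=(0,0,4) value=4
Op 6: merge R0<->R1 -> R0=(0,0,0) R1=(0,0,0)
Op 7: inc R2 by 3 -> R2=(0,0,7) value=7
Op 8: merge R1<->R2 -> R1=(0,0,7) R2=(0,0,7)
Op 9: inc R0 by 2 -> R0=(2,0,0) value=2
Op 10: inc R1 by 1 -> R1=(0,1,7) value=8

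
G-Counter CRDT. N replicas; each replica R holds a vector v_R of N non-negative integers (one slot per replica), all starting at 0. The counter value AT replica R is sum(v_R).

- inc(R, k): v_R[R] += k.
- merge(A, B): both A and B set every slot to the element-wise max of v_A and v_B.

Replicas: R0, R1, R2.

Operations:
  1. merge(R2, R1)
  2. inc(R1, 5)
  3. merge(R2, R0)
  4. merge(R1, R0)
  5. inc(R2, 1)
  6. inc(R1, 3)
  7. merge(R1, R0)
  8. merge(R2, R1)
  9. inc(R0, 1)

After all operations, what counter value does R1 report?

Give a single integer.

Answer: 9

Derivation:
Op 1: merge R2<->R1 -> R2=(0,0,0) R1=(0,0,0)
Op 2: inc R1 by 5 -> R1=(0,5,0) value=5
Op 3: merge R2<->R0 -> R2=(0,0,0) R0=(0,0,0)
Op 4: merge R1<->R0 -> R1=(0,5,0) R0=(0,5,0)
Op 5: inc R2 by 1 -> R2=(0,0,1) value=1
Op 6: inc R1 by 3 -> R1=(0,8,0) value=8
Op 7: merge R1<->R0 -> R1=(0,8,0) R0=(0,8,0)
Op 8: merge R2<->R1 -> R2=(0,8,1) R1=(0,8,1)
Op 9: inc R0 by 1 -> R0=(1,8,0) value=9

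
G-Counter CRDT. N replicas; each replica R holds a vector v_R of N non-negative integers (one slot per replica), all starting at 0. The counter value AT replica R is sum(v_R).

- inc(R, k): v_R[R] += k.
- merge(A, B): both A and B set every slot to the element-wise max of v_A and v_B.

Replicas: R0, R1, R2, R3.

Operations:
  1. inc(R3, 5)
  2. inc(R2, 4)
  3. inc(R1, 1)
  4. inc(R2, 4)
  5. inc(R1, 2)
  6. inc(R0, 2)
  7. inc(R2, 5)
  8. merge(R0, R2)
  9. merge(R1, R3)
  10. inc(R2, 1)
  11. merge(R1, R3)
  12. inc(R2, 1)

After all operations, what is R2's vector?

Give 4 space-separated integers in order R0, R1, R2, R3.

Op 1: inc R3 by 5 -> R3=(0,0,0,5) value=5
Op 2: inc R2 by 4 -> R2=(0,0,4,0) value=4
Op 3: inc R1 by 1 -> R1=(0,1,0,0) value=1
Op 4: inc R2 by 4 -> R2=(0,0,8,0) value=8
Op 5: inc R1 by 2 -> R1=(0,3,0,0) value=3
Op 6: inc R0 by 2 -> R0=(2,0,0,0) value=2
Op 7: inc R2 by 5 -> R2=(0,0,13,0) value=13
Op 8: merge R0<->R2 -> R0=(2,0,13,0) R2=(2,0,13,0)
Op 9: merge R1<->R3 -> R1=(0,3,0,5) R3=(0,3,0,5)
Op 10: inc R2 by 1 -> R2=(2,0,14,0) value=16
Op 11: merge R1<->R3 -> R1=(0,3,0,5) R3=(0,3,0,5)
Op 12: inc R2 by 1 -> R2=(2,0,15,0) value=17

Answer: 2 0 15 0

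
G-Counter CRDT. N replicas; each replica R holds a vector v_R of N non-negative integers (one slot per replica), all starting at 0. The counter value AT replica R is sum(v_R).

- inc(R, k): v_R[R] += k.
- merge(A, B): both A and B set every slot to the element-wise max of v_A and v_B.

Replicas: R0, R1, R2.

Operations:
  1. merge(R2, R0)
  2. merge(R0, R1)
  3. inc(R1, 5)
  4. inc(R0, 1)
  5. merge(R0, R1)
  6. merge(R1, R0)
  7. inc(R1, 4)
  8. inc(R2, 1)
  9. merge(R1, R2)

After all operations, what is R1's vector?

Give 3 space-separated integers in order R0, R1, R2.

Op 1: merge R2<->R0 -> R2=(0,0,0) R0=(0,0,0)
Op 2: merge R0<->R1 -> R0=(0,0,0) R1=(0,0,0)
Op 3: inc R1 by 5 -> R1=(0,5,0) value=5
Op 4: inc R0 by 1 -> R0=(1,0,0) value=1
Op 5: merge R0<->R1 -> R0=(1,5,0) R1=(1,5,0)
Op 6: merge R1<->R0 -> R1=(1,5,0) R0=(1,5,0)
Op 7: inc R1 by 4 -> R1=(1,9,0) value=10
Op 8: inc R2 by 1 -> R2=(0,0,1) value=1
Op 9: merge R1<->R2 -> R1=(1,9,1) R2=(1,9,1)

Answer: 1 9 1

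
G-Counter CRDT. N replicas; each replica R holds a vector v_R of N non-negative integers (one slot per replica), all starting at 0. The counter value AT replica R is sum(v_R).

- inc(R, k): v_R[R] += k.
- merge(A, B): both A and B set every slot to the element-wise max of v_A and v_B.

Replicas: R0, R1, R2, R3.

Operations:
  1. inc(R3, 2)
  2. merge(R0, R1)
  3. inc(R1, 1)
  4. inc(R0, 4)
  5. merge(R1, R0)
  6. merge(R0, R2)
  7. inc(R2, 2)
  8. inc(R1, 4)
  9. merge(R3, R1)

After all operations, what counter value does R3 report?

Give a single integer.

Op 1: inc R3 by 2 -> R3=(0,0,0,2) value=2
Op 2: merge R0<->R1 -> R0=(0,0,0,0) R1=(0,0,0,0)
Op 3: inc R1 by 1 -> R1=(0,1,0,0) value=1
Op 4: inc R0 by 4 -> R0=(4,0,0,0) value=4
Op 5: merge R1<->R0 -> R1=(4,1,0,0) R0=(4,1,0,0)
Op 6: merge R0<->R2 -> R0=(4,1,0,0) R2=(4,1,0,0)
Op 7: inc R2 by 2 -> R2=(4,1,2,0) value=7
Op 8: inc R1 by 4 -> R1=(4,5,0,0) value=9
Op 9: merge R3<->R1 -> R3=(4,5,0,2) R1=(4,5,0,2)

Answer: 11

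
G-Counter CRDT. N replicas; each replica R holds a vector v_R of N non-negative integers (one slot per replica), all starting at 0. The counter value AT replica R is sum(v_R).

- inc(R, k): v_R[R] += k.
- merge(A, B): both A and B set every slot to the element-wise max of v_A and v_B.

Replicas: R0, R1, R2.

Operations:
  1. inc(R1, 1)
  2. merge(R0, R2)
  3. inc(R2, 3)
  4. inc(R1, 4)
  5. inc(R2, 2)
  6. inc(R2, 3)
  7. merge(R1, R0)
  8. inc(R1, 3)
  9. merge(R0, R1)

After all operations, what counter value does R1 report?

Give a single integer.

Op 1: inc R1 by 1 -> R1=(0,1,0) value=1
Op 2: merge R0<->R2 -> R0=(0,0,0) R2=(0,0,0)
Op 3: inc R2 by 3 -> R2=(0,0,3) value=3
Op 4: inc R1 by 4 -> R1=(0,5,0) value=5
Op 5: inc R2 by 2 -> R2=(0,0,5) value=5
Op 6: inc R2 by 3 -> R2=(0,0,8) value=8
Op 7: merge R1<->R0 -> R1=(0,5,0) R0=(0,5,0)
Op 8: inc R1 by 3 -> R1=(0,8,0) value=8
Op 9: merge R0<->R1 -> R0=(0,8,0) R1=(0,8,0)

Answer: 8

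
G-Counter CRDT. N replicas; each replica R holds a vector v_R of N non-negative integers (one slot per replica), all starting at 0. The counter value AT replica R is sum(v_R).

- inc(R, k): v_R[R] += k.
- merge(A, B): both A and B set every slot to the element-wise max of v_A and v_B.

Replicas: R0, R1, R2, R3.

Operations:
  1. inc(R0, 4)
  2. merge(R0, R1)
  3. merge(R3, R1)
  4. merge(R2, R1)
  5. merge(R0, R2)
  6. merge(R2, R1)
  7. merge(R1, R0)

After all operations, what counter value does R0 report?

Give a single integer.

Op 1: inc R0 by 4 -> R0=(4,0,0,0) value=4
Op 2: merge R0<->R1 -> R0=(4,0,0,0) R1=(4,0,0,0)
Op 3: merge R3<->R1 -> R3=(4,0,0,0) R1=(4,0,0,0)
Op 4: merge R2<->R1 -> R2=(4,0,0,0) R1=(4,0,0,0)
Op 5: merge R0<->R2 -> R0=(4,0,0,0) R2=(4,0,0,0)
Op 6: merge R2<->R1 -> R2=(4,0,0,0) R1=(4,0,0,0)
Op 7: merge R1<->R0 -> R1=(4,0,0,0) R0=(4,0,0,0)

Answer: 4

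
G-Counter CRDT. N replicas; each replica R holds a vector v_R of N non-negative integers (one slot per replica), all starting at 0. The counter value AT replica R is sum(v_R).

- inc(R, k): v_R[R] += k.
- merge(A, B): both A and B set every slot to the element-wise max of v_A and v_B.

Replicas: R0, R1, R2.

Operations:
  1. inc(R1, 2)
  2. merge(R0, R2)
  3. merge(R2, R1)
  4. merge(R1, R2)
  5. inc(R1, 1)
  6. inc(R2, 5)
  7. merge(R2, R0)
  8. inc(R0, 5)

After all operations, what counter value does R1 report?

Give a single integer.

Answer: 3

Derivation:
Op 1: inc R1 by 2 -> R1=(0,2,0) value=2
Op 2: merge R0<->R2 -> R0=(0,0,0) R2=(0,0,0)
Op 3: merge R2<->R1 -> R2=(0,2,0) R1=(0,2,0)
Op 4: merge R1<->R2 -> R1=(0,2,0) R2=(0,2,0)
Op 5: inc R1 by 1 -> R1=(0,3,0) value=3
Op 6: inc R2 by 5 -> R2=(0,2,5) value=7
Op 7: merge R2<->R0 -> R2=(0,2,5) R0=(0,2,5)
Op 8: inc R0 by 5 -> R0=(5,2,5) value=12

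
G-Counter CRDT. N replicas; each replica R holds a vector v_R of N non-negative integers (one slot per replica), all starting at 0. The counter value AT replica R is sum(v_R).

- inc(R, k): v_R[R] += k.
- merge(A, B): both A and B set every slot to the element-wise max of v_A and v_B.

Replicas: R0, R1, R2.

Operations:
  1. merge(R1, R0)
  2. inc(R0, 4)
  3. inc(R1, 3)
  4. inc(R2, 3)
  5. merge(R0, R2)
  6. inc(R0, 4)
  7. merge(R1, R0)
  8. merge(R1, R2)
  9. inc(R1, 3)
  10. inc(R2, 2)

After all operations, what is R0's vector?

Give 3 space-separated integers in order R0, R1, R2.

Op 1: merge R1<->R0 -> R1=(0,0,0) R0=(0,0,0)
Op 2: inc R0 by 4 -> R0=(4,0,0) value=4
Op 3: inc R1 by 3 -> R1=(0,3,0) value=3
Op 4: inc R2 by 3 -> R2=(0,0,3) value=3
Op 5: merge R0<->R2 -> R0=(4,0,3) R2=(4,0,3)
Op 6: inc R0 by 4 -> R0=(8,0,3) value=11
Op 7: merge R1<->R0 -> R1=(8,3,3) R0=(8,3,3)
Op 8: merge R1<->R2 -> R1=(8,3,3) R2=(8,3,3)
Op 9: inc R1 by 3 -> R1=(8,6,3) value=17
Op 10: inc R2 by 2 -> R2=(8,3,5) value=16

Answer: 8 3 3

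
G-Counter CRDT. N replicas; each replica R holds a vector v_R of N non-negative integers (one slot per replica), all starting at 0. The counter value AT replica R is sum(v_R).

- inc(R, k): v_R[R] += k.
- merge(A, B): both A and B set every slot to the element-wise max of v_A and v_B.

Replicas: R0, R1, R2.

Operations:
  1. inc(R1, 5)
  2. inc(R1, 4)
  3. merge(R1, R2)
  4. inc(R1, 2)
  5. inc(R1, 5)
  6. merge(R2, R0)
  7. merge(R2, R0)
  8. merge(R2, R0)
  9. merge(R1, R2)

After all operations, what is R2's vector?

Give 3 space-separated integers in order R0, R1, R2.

Answer: 0 16 0

Derivation:
Op 1: inc R1 by 5 -> R1=(0,5,0) value=5
Op 2: inc R1 by 4 -> R1=(0,9,0) value=9
Op 3: merge R1<->R2 -> R1=(0,9,0) R2=(0,9,0)
Op 4: inc R1 by 2 -> R1=(0,11,0) value=11
Op 5: inc R1 by 5 -> R1=(0,16,0) value=16
Op 6: merge R2<->R0 -> R2=(0,9,0) R0=(0,9,0)
Op 7: merge R2<->R0 -> R2=(0,9,0) R0=(0,9,0)
Op 8: merge R2<->R0 -> R2=(0,9,0) R0=(0,9,0)
Op 9: merge R1<->R2 -> R1=(0,16,0) R2=(0,16,0)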